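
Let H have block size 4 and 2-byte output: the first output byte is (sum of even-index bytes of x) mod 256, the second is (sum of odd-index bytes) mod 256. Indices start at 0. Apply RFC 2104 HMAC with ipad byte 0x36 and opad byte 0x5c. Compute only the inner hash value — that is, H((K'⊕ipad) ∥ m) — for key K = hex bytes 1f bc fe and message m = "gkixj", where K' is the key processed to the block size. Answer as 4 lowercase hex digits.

Key hex bytes 1f bc fe is 3 bytes ≤ B = 4; zero-pad to 4 bytes: K' = 1f bc fe 00.
K' ⊕ ipad = 29 8a c8 36.
Inner input = 29 8a c8 36 ∥ 67 6b 69 78 6a.
Inner hash: even-index sum = 555 mod 256 = 43; odd-index sum = 419 mod 256 = 163 → 2b a3.

2ba3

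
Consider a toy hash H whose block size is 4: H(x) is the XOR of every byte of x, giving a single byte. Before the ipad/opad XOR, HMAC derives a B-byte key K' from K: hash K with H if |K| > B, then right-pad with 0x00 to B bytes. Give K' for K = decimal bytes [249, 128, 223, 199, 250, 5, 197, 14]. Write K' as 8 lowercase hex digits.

55000000

|K| = 8 > B = 4, so first hash the key.
H(K): XOR f9⊕80⊕df⊕c7⊕fa⊕05⊕c5⊕0e = 55.
Zero-pad H(K) = 55 to 4 bytes: K' = 55 00 00 00.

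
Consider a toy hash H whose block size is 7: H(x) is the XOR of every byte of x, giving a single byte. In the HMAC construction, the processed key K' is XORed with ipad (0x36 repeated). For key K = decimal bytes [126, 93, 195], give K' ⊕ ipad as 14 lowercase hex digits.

486bf536363636

Key decimal bytes [126, 93, 195] = 7e 5d c3 is 3 bytes ≤ B = 7; zero-pad to 7 bytes: K' = 7e 5d c3 00 00 00 00.
XOR each byte with 0x36: 7e⊕36=48, 5d⊕36=6b, c3⊕36=f5, 00⊕36=36, 00⊕36=36, 00⊕36=36, 00⊕36=36.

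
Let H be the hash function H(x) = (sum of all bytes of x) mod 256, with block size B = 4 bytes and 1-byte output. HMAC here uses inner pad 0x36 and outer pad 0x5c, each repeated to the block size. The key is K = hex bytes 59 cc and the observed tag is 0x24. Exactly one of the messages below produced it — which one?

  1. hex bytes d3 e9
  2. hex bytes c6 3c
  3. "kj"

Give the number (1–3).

2

Key hex bytes 59 cc is 2 bytes ≤ B = 4; zero-pad to 4 bytes: K' = 59 cc 00 00.
K' ⊕ ipad = 6f fa 36 36; K' ⊕ opad = 05 90 5c 5c.
m1: inner = H(6f fa 36 36 d3 e9) = 91; tag = H(05 90 5c 5c 91) = de
m2: inner = H(6f fa 36 36 c6 3c) = d7; tag = H(05 90 5c 5c d7) = 24 ← matches
m3: inner = H(6f fa 36 36 6b 6a) = aa; tag = H(05 90 5c 5c aa) = f7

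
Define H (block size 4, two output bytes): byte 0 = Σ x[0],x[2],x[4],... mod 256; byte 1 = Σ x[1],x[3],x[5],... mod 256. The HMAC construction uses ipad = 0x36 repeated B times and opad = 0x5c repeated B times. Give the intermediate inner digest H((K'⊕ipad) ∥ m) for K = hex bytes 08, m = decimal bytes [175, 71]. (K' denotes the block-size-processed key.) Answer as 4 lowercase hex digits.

23b3

Key hex bytes 08 is 1 byte ≤ B = 4; zero-pad to 4 bytes: K' = 08 00 00 00.
K' ⊕ ipad = 3e 36 36 36.
Inner input = 3e 36 36 36 ∥ af 47.
Inner hash: even-index sum = 291 mod 256 = 35; odd-index sum = 179 mod 256 = 179 → 23 b3.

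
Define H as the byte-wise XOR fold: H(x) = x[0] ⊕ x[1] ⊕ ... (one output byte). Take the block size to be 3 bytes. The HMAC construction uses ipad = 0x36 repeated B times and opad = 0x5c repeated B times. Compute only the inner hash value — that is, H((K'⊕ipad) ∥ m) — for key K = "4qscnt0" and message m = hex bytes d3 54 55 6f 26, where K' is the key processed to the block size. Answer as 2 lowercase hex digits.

Key "4qscnt0" = 34 71 73 63 6e 74 30 is 7 bytes > B = 3, so hash it first: H(key) = 7f, then zero-pad to 3 bytes: K' = 7f 00 00.
K' ⊕ ipad = 49 36 36.
Inner input = 49 36 36 ∥ d3 54 55 6f 26.
Inner hash: XOR 49⊕36⊕36⊕d3⊕54⊕55⊕6f⊕26 = d2.

d2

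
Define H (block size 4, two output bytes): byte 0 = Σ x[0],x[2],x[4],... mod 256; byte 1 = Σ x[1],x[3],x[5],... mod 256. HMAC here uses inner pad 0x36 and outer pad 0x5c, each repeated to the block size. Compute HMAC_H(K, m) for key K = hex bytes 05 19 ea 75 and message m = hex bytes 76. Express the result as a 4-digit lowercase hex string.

Key hex bytes 05 19 ea 75 is exactly B = 4 bytes: K' = 05 19 ea 75.
K' ⊕ ipad = 33 2f dc 43.  K' ⊕ opad = 59 45 b6 29.
Inner input = (K'⊕ipad) ∥ m = 33 2f dc 43 ∥ 76.
Inner hash: even-index sum = 389 mod 256 = 133; odd-index sum = 114 mod 256 = 114 → 85 72.
Outer input = (K'⊕opad) ∥ inner = 59 45 b6 29 ∥ 85 72.
Outer hash (tag): even-index sum = 404 mod 256 = 148; odd-index sum = 224 mod 256 = 224 → 94 e0.

94e0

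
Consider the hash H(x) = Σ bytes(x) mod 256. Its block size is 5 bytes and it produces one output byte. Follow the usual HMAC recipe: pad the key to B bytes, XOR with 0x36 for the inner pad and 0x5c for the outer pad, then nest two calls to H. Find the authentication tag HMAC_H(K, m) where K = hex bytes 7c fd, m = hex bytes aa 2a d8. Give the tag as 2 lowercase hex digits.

Key hex bytes 7c fd is 2 bytes ≤ B = 5; zero-pad to 5 bytes: K' = 7c fd 00 00 00.
K' ⊕ ipad = 4a cb 36 36 36.  K' ⊕ opad = 20 a1 5c 5c 5c.
Inner input = (K'⊕ipad) ∥ m = 4a cb 36 36 36 ∥ aa 2a d8.
Inner hash: sum = 74+203+54+54+54+170+42+216 = 867; mod 256 = 99 → 63.
Outer input = (K'⊕opad) ∥ inner = 20 a1 5c 5c 5c ∥ 63.
Outer hash (tag): sum = 32+161+92+92+92+99 = 568; mod 256 = 56 → 38.

38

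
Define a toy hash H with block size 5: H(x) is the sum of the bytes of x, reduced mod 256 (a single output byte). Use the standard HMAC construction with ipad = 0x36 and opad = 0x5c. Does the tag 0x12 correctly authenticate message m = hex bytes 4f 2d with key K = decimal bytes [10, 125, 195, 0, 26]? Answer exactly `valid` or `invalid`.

valid

Key decimal bytes [10, 125, 195, 0, 26] = 0a 7d c3 00 1a is exactly B = 5 bytes: K' = 0a 7d c3 00 1a.
K' ⊕ ipad = 3c 4b f5 36 2c; K' ⊕ opad = 56 21 9f 5c 46.
Inner hash: sum = 60+75+245+54+44+79+45 = 602; mod 256 = 90 → 5a.
Outer hash (recomputed tag): sum = 86+33+159+92+70+90 = 530; mod 256 = 18 → 12.
Recomputed tag = 12; claimed = 12 → match.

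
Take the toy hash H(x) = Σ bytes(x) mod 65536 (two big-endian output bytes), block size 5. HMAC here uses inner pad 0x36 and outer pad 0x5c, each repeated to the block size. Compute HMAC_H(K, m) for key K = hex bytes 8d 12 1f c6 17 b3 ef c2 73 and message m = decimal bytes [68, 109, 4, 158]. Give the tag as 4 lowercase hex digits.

Key hex bytes 8d 12 1f c6 17 b3 ef c2 73 is 9 bytes > B = 5, so hash it first: H(key) = 04 72, then zero-pad to 5 bytes: K' = 04 72 00 00 00.
K' ⊕ ipad = 32 44 36 36 36.  K' ⊕ opad = 58 2e 5c 5c 5c.
Inner input = (K'⊕ipad) ∥ m = 32 44 36 36 36 ∥ 44 6d 04 9e.
Inner hash: sum = 50+68+54+54+54+68+109+4+158 = 619 → 02 6b.
Outer input = (K'⊕opad) ∥ inner = 58 2e 5c 5c 5c ∥ 02 6b.
Outer hash (tag): sum = 88+46+92+92+92+2+107 = 519 → 02 07.

0207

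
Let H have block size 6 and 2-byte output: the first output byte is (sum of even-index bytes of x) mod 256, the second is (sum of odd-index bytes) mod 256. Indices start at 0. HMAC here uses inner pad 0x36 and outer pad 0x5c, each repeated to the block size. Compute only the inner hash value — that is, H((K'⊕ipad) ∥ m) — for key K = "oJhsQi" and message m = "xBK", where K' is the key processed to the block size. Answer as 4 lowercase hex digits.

e162

Key "oJhsQi" = 6f 4a 68 73 51 69 is exactly B = 6 bytes: K' = 6f 4a 68 73 51 69.
K' ⊕ ipad = 59 7c 5e 45 67 5f.
Inner input = 59 7c 5e 45 67 5f ∥ 78 42 4b.
Inner hash: even-index sum = 481 mod 256 = 225; odd-index sum = 354 mod 256 = 98 → e1 62.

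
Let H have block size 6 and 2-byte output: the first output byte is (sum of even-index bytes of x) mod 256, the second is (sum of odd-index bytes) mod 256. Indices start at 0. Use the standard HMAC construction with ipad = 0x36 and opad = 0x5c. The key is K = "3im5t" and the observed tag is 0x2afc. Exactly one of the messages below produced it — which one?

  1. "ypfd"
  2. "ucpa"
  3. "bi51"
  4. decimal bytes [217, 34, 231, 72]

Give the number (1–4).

4

Key "3im5t" = 33 69 6d 35 74 is 5 bytes ≤ B = 6; zero-pad to 6 bytes: K' = 33 69 6d 35 74 00.
K' ⊕ ipad = 05 5f 5b 03 42 36; K' ⊕ opad = 6f 35 31 69 28 5c.
m1: inner = H(05 5f 5b 03 42 36 79 70 66 64) = 81 6c; tag = H(6f 35 31 69 28 5c 81 6c) = 4966
m2: inner = H(05 5f 5b 03 42 36 75 63 70 61) = 87 5c; tag = H(6f 35 31 69 28 5c 87 5c) = 4f56
m3: inner = H(05 5f 5b 03 42 36 62 69 35 31) = 39 32; tag = H(6f 35 31 69 28 5c 39 32) = 012c
m4: inner = H(05 5f 5b 03 42 36 d9 22 e7 48) = 62 02; tag = H(6f 35 31 69 28 5c 62 02) = 2afc ← matches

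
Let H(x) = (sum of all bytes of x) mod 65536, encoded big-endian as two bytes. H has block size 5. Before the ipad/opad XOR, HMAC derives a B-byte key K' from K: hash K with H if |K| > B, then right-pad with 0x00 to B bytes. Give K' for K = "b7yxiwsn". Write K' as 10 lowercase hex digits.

034b000000

|K| = 8 > B = 5, so first hash the key.
H(K): sum = 98+55+121+120+105+119+115+110 = 843 → 03 4b.
Zero-pad H(K) = 03 4b to 5 bytes: K' = 03 4b 00 00 00.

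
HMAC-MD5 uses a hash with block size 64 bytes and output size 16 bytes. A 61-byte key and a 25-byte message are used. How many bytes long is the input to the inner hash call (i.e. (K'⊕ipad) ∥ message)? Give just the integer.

89

Key is 61 ≤ 64 bytes, zero-padded: |K'| = 64.
Inner input = (K'⊕ipad) ∥ m → 64 + 25 = 89 bytes.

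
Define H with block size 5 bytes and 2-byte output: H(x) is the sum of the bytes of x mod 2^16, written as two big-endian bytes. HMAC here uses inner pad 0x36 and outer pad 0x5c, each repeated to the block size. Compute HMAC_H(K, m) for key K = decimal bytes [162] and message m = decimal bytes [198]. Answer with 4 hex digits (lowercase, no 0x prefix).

02a2

Key decimal bytes [162] = a2 is 1 byte ≤ B = 5; zero-pad to 5 bytes: K' = a2 00 00 00 00.
K' ⊕ ipad = 94 36 36 36 36.  K' ⊕ opad = fe 5c 5c 5c 5c.
Inner input = (K'⊕ipad) ∥ m = 94 36 36 36 36 ∥ c6.
Inner hash: sum = 148+54+54+54+54+198 = 562 → 02 32.
Outer input = (K'⊕opad) ∥ inner = fe 5c 5c 5c 5c ∥ 02 32.
Outer hash (tag): sum = 254+92+92+92+92+2+50 = 674 → 02 a2.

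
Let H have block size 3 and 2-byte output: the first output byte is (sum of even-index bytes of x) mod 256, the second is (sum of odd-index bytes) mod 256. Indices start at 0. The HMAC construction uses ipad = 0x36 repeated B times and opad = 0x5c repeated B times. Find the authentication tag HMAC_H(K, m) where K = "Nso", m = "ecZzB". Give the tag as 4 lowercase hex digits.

8bdd

Key "Nso" = 4e 73 6f is exactly B = 3 bytes: K' = 4e 73 6f.
K' ⊕ ipad = 78 45 59.  K' ⊕ opad = 12 2f 33.
Inner input = (K'⊕ipad) ∥ m = 78 45 59 ∥ 65 63 5a 7a 42.
Inner hash: even-index sum = 430 mod 256 = 174; odd-index sum = 326 mod 256 = 70 → ae 46.
Outer input = (K'⊕opad) ∥ inner = 12 2f 33 ∥ ae 46.
Outer hash (tag): even-index sum = 139 mod 256 = 139; odd-index sum = 221 mod 256 = 221 → 8b dd.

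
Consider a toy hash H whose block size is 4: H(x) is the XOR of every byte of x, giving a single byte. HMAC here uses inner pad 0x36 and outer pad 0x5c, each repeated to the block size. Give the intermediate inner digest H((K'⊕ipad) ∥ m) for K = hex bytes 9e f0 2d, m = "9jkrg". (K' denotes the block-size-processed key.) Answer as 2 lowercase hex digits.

Key hex bytes 9e f0 2d is 3 bytes ≤ B = 4; zero-pad to 4 bytes: K' = 9e f0 2d 00.
K' ⊕ ipad = a8 c6 1b 36.
Inner input = a8 c6 1b 36 ∥ 39 6a 6b 72 67.
Inner hash: XOR a8⊕c6⊕1b⊕36⊕39⊕6a⊕6b⊕72⊕67 = 6e.

6e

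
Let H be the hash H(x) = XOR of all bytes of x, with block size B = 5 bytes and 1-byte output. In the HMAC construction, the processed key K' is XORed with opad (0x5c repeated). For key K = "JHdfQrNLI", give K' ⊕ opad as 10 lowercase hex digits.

345c5c5c5c

Key "JHdfQrNLI" = 4a 48 64 66 51 72 4e 4c 49 is 9 bytes > B = 5, so hash it first: H(key) = 68, then zero-pad to 5 bytes: K' = 68 00 00 00 00.
XOR each byte with 0x5c: 68⊕5c=34, 00⊕5c=5c, 00⊕5c=5c, 00⊕5c=5c, 00⊕5c=5c.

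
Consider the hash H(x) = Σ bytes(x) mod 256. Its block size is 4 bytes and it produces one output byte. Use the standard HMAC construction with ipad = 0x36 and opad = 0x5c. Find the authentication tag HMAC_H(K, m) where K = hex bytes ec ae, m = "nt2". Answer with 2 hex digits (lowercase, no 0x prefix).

4c

Key hex bytes ec ae is 2 bytes ≤ B = 4; zero-pad to 4 bytes: K' = ec ae 00 00.
K' ⊕ ipad = da 98 36 36.  K' ⊕ opad = b0 f2 5c 5c.
Inner input = (K'⊕ipad) ∥ m = da 98 36 36 ∥ 6e 74 32.
Inner hash: sum = 218+152+54+54+110+116+50 = 754; mod 256 = 242 → f2.
Outer input = (K'⊕opad) ∥ inner = b0 f2 5c 5c ∥ f2.
Outer hash (tag): sum = 176+242+92+92+242 = 844; mod 256 = 76 → 4c.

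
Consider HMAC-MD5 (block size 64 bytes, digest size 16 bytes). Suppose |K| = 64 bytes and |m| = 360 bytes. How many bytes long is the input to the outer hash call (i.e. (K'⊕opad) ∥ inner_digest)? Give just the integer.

80

Key is 64 ≤ 64 bytes, zero-padded: |K'| = 64.
Outer input = (K'⊕opad) ∥ H(inner) → 64 + 16 = 80 bytes.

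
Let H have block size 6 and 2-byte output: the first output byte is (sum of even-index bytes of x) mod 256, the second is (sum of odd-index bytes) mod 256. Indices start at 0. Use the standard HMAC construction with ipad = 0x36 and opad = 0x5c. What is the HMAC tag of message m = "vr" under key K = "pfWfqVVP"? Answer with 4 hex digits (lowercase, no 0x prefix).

Key "pfWfqVVP" = 70 66 57 66 71 56 56 50 is 8 bytes > B = 6, so hash it first: H(key) = 8e 72, then zero-pad to 6 bytes: K' = 8e 72 00 00 00 00.
K' ⊕ ipad = b8 44 36 36 36 36.  K' ⊕ opad = d2 2e 5c 5c 5c 5c.
Inner input = (K'⊕ipad) ∥ m = b8 44 36 36 36 36 ∥ 76 72.
Inner hash: even-index sum = 410 mod 256 = 154; odd-index sum = 290 mod 256 = 34 → 9a 22.
Outer input = (K'⊕opad) ∥ inner = d2 2e 5c 5c 5c 5c ∥ 9a 22.
Outer hash (tag): even-index sum = 548 mod 256 = 36; odd-index sum = 264 mod 256 = 8 → 24 08.

2408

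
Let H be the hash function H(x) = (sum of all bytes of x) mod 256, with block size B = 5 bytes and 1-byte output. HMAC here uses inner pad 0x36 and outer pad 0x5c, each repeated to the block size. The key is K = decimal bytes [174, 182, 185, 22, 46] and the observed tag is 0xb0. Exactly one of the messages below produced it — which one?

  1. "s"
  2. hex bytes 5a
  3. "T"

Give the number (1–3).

3

Key decimal bytes [174, 182, 185, 22, 46] = ae b6 b9 16 2e is exactly B = 5 bytes: K' = ae b6 b9 16 2e.
K' ⊕ ipad = 98 80 8f 20 18; K' ⊕ opad = f2 ea e5 4a 72.
m1: inner = H(98 80 8f 20 18 73) = 52; tag = H(f2 ea e5 4a 72 52) = cf
m2: inner = H(98 80 8f 20 18 5a) = 39; tag = H(f2 ea e5 4a 72 39) = b6
m3: inner = H(98 80 8f 20 18 54) = 33; tag = H(f2 ea e5 4a 72 33) = b0 ← matches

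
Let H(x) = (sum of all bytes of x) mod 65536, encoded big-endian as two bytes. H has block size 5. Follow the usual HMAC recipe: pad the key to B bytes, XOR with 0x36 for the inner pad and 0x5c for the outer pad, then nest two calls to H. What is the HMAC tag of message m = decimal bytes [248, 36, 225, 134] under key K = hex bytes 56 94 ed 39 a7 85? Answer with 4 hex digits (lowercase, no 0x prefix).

Key hex bytes 56 94 ed 39 a7 85 is 6 bytes > B = 5, so hash it first: H(key) = 03 3c, then zero-pad to 5 bytes: K' = 03 3c 00 00 00.
K' ⊕ ipad = 35 0a 36 36 36.  K' ⊕ opad = 5f 60 5c 5c 5c.
Inner input = (K'⊕ipad) ∥ m = 35 0a 36 36 36 ∥ f8 24 e1 86.
Inner hash: sum = 53+10+54+54+54+248+36+225+134 = 868 → 03 64.
Outer input = (K'⊕opad) ∥ inner = 5f 60 5c 5c 5c ∥ 03 64.
Outer hash (tag): sum = 95+96+92+92+92+3+100 = 570 → 02 3a.

023a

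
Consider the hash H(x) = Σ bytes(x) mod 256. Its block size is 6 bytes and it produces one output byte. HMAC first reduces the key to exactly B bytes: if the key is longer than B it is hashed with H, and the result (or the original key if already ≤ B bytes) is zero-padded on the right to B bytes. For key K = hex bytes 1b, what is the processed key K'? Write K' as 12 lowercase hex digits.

Key hex bytes 1b is 1 byte ≤ B = 6; zero-pad to 6 bytes: K' = 1b 00 00 00 00 00.

1b0000000000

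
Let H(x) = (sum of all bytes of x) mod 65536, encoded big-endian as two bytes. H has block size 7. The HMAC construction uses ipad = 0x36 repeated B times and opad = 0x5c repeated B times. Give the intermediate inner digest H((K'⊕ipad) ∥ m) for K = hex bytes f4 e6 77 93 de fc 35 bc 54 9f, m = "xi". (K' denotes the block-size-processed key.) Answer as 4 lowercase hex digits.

Key hex bytes f4 e6 77 93 de fc 35 bc 54 9f is 10 bytes > B = 7, so hash it first: H(key) = 06 a2, then zero-pad to 7 bytes: K' = 06 a2 00 00 00 00 00.
K' ⊕ ipad = 30 94 36 36 36 36 36.
Inner input = 30 94 36 36 36 36 36 ∥ 78 69.
Inner hash: sum = 48+148+54+54+54+54+54+120+105 = 691 → 02 b3.

02b3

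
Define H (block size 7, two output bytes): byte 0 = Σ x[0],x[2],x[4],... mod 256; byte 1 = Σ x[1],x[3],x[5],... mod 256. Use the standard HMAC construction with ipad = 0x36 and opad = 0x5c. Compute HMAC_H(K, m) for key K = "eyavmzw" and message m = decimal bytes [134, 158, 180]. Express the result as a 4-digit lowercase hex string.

e759

Key "eyavmzw" = 65 79 61 76 6d 7a 77 is exactly B = 7 bytes: K' = 65 79 61 76 6d 7a 77.
K' ⊕ ipad = 53 4f 57 40 5b 4c 41.  K' ⊕ opad = 39 25 3d 2a 31 26 2b.
Inner input = (K'⊕ipad) ∥ m = 53 4f 57 40 5b 4c 41 ∥ 86 9e b4.
Inner hash: even-index sum = 484 mod 256 = 228; odd-index sum = 533 mod 256 = 21 → e4 15.
Outer input = (K'⊕opad) ∥ inner = 39 25 3d 2a 31 26 2b ∥ e4 15.
Outer hash (tag): even-index sum = 231 mod 256 = 231; odd-index sum = 345 mod 256 = 89 → e7 59.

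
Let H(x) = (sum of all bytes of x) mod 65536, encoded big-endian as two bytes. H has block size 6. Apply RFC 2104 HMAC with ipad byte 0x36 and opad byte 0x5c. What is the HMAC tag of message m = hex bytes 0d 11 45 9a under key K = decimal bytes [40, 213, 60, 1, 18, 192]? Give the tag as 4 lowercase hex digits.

0300

Key decimal bytes [40, 213, 60, 1, 18, 192] = 28 d5 3c 01 12 c0 is exactly B = 6 bytes: K' = 28 d5 3c 01 12 c0.
K' ⊕ ipad = 1e e3 0a 37 24 f6.  K' ⊕ opad = 74 89 60 5d 4e 9c.
Inner input = (K'⊕ipad) ∥ m = 1e e3 0a 37 24 f6 ∥ 0d 11 45 9a.
Inner hash: sum = 30+227+10+55+36+246+13+17+69+154 = 857 → 03 59.
Outer input = (K'⊕opad) ∥ inner = 74 89 60 5d 4e 9c ∥ 03 59.
Outer hash (tag): sum = 116+137+96+93+78+156+3+89 = 768 → 03 00.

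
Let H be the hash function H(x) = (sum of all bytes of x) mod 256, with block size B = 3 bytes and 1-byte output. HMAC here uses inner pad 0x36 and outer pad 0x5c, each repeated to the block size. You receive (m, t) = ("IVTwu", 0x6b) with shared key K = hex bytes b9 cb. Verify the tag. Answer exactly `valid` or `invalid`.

Key hex bytes b9 cb is 2 bytes ≤ B = 3; zero-pad to 3 bytes: K' = b9 cb 00.
K' ⊕ ipad = 8f fd 36; K' ⊕ opad = e5 97 5c.
Inner hash: sum = 143+253+54+73+86+84+119+117 = 929; mod 256 = 161 → a1.
Outer hash (recomputed tag): sum = 229+151+92+161 = 633; mod 256 = 121 → 79.
Recomputed tag = 79; claimed = 6b → mismatch.

invalid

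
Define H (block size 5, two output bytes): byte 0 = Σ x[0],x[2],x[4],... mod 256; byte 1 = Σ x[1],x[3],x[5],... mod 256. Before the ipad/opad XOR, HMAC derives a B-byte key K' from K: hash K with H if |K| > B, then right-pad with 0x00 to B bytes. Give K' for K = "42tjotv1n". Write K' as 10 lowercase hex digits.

fb41000000

|K| = 9 > B = 5, so first hash the key.
H(K): even-index sum = 507 mod 256 = 251; odd-index sum = 321 mod 256 = 65 → fb 41.
Zero-pad H(K) = fb 41 to 5 bytes: K' = fb 41 00 00 00.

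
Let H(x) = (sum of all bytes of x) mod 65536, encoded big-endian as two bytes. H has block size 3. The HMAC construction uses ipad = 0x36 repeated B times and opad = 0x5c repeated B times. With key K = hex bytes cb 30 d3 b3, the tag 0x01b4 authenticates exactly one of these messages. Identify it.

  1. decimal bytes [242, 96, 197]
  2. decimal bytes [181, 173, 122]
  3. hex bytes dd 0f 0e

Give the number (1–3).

3

Key hex bytes cb 30 d3 b3 is 4 bytes > B = 3, so hash it first: H(key) = 02 81, then zero-pad to 3 bytes: K' = 02 81 00.
K' ⊕ ipad = 34 b7 36; K' ⊕ opad = 5e dd 5c.
m1: inner = H(34 b7 36 f2 60 c5) = 03 38; tag = H(5e dd 5c 03 38) = 01d2
m2: inner = H(34 b7 36 b5 ad 7a) = 02 fd; tag = H(5e dd 5c 02 fd) = 0296
m3: inner = H(34 b7 36 dd 0f 0e) = 02 1b; tag = H(5e dd 5c 02 1b) = 01b4 ← matches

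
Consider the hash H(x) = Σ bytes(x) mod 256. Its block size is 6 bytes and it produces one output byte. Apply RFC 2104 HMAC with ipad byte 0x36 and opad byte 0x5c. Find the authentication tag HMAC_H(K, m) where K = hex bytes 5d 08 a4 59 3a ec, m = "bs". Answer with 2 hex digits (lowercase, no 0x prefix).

Key hex bytes 5d 08 a4 59 3a ec is exactly B = 6 bytes: K' = 5d 08 a4 59 3a ec.
K' ⊕ ipad = 6b 3e 92 6f 0c da.  K' ⊕ opad = 01 54 f8 05 66 b0.
Inner input = (K'⊕ipad) ∥ m = 6b 3e 92 6f 0c da ∥ 62 73.
Inner hash: sum = 107+62+146+111+12+218+98+115 = 869; mod 256 = 101 → 65.
Outer input = (K'⊕opad) ∥ inner = 01 54 f8 05 66 b0 ∥ 65.
Outer hash (tag): sum = 1+84+248+5+102+176+101 = 717; mod 256 = 205 → cd.

cd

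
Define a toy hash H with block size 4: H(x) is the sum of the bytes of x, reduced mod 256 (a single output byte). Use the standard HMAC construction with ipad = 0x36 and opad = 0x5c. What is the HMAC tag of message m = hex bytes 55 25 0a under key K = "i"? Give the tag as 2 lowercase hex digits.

Key "i" = 69 is 1 byte ≤ B = 4; zero-pad to 4 bytes: K' = 69 00 00 00.
K' ⊕ ipad = 5f 36 36 36.  K' ⊕ opad = 35 5c 5c 5c.
Inner input = (K'⊕ipad) ∥ m = 5f 36 36 36 ∥ 55 25 0a.
Inner hash: sum = 95+54+54+54+85+37+10 = 389; mod 256 = 133 → 85.
Outer input = (K'⊕opad) ∥ inner = 35 5c 5c 5c ∥ 85.
Outer hash (tag): sum = 53+92+92+92+133 = 462; mod 256 = 206 → ce.

ce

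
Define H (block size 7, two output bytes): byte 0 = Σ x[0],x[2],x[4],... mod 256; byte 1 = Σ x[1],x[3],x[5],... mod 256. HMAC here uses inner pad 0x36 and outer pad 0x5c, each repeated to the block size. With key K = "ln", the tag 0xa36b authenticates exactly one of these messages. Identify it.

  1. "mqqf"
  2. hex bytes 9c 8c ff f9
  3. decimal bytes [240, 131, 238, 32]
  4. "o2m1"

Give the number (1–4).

Key "ln" = 6c 6e is 2 bytes ≤ B = 7; zero-pad to 7 bytes: K' = 6c 6e 00 00 00 00 00.
K' ⊕ ipad = 5a 58 36 36 36 36 36; K' ⊕ opad = 30 32 5c 5c 5c 5c 5c.
m1: inner = H(5a 58 36 36 36 36 36 6d 71 71 66) = d3 a2; tag = H(30 32 5c 5c 5c 5c 5c d3 a2) = e6bd
m2: inner = H(5a 58 36 36 36 36 36 9c 8c ff f9) = 81 5f; tag = H(30 32 5c 5c 5c 5c 5c 81 5f) = a36b ← matches
m3: inner = H(5a 58 36 36 36 36 36 f0 83 ee 20) = 9f a2; tag = H(30 32 5c 5c 5c 5c 5c 9f a2) = e689
m4: inner = H(5a 58 36 36 36 36 36 6f 32 6d 31) = 5f a0; tag = H(30 32 5c 5c 5c 5c 5c 5f a0) = e449

2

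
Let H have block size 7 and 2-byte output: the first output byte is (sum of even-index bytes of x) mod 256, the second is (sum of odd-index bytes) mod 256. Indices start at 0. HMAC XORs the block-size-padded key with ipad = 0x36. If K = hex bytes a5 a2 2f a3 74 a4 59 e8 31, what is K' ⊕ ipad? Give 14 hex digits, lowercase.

Key hex bytes a5 a2 2f a3 74 a4 59 e8 31 is 9 bytes > B = 7, so hash it first: H(key) = d2 d1, then zero-pad to 7 bytes: K' = d2 d1 00 00 00 00 00.
XOR each byte with 0x36: d2⊕36=e4, d1⊕36=e7, 00⊕36=36, 00⊕36=36, 00⊕36=36, 00⊕36=36, 00⊕36=36.

e4e73636363636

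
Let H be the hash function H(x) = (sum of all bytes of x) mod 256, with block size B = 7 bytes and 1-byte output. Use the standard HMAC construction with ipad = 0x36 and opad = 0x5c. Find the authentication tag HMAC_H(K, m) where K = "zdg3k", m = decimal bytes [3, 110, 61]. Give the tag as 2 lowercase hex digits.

Key "zdg3k" = 7a 64 67 33 6b is 5 bytes ≤ B = 7; zero-pad to 7 bytes: K' = 7a 64 67 33 6b 00 00.
K' ⊕ ipad = 4c 52 51 05 5d 36 36.  K' ⊕ opad = 26 38 3b 6f 37 5c 5c.
Inner input = (K'⊕ipad) ∥ m = 4c 52 51 05 5d 36 36 ∥ 03 6e 3d.
Inner hash: sum = 76+82+81+5+93+54+54+3+110+61 = 619; mod 256 = 107 → 6b.
Outer input = (K'⊕opad) ∥ inner = 26 38 3b 6f 37 5c 5c ∥ 6b.
Outer hash (tag): sum = 38+56+59+111+55+92+92+107 = 610; mod 256 = 98 → 62.

62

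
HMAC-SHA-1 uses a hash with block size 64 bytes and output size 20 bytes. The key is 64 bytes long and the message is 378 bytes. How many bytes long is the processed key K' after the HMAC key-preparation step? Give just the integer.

64

Key is 64 ≤ 64 bytes, zero-padded: |K'| = 64.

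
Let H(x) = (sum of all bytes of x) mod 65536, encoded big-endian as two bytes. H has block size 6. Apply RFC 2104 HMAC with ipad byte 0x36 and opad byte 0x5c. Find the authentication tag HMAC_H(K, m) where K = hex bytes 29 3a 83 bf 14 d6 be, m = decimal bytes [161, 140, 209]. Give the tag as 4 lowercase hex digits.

0269

Key hex bytes 29 3a 83 bf 14 d6 be is 7 bytes > B = 6, so hash it first: H(key) = 03 4d, then zero-pad to 6 bytes: K' = 03 4d 00 00 00 00.
K' ⊕ ipad = 35 7b 36 36 36 36.  K' ⊕ opad = 5f 11 5c 5c 5c 5c.
Inner input = (K'⊕ipad) ∥ m = 35 7b 36 36 36 36 ∥ a1 8c d1.
Inner hash: sum = 53+123+54+54+54+54+161+140+209 = 902 → 03 86.
Outer input = (K'⊕opad) ∥ inner = 5f 11 5c 5c 5c 5c ∥ 03 86.
Outer hash (tag): sum = 95+17+92+92+92+92+3+134 = 617 → 02 69.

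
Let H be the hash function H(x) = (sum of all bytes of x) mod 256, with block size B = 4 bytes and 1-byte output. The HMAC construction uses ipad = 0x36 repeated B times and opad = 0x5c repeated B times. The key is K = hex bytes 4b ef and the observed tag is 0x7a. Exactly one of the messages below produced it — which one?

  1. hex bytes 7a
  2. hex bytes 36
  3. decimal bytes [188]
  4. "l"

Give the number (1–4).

Key hex bytes 4b ef is 2 bytes ≤ B = 4; zero-pad to 4 bytes: K' = 4b ef 00 00.
K' ⊕ ipad = 7d d9 36 36; K' ⊕ opad = 17 b3 5c 5c.
m1: inner = H(7d d9 36 36 7a) = 3c; tag = H(17 b3 5c 5c 3c) = be
m2: inner = H(7d d9 36 36 36) = f8; tag = H(17 b3 5c 5c f8) = 7a ← matches
m3: inner = H(7d d9 36 36 bc) = 7e; tag = H(17 b3 5c 5c 7e) = 00
m4: inner = H(7d d9 36 36 6c) = 2e; tag = H(17 b3 5c 5c 2e) = b0

2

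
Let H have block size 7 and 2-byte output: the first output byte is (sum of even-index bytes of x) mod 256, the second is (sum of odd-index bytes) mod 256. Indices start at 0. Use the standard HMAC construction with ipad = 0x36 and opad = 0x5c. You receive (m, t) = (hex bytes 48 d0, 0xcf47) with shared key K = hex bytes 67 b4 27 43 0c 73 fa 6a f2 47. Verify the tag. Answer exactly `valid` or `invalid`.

invalid

Key hex bytes 67 b4 27 43 0c 73 fa 6a f2 47 is 10 bytes > B = 7, so hash it first: H(key) = 86 1b, then zero-pad to 7 bytes: K' = 86 1b 00 00 00 00 00.
K' ⊕ ipad = b0 2d 36 36 36 36 36; K' ⊕ opad = da 47 5c 5c 5c 5c 5c.
Inner hash: even-index sum = 546 mod 256 = 34; odd-index sum = 225 mod 256 = 225 → 22 e1.
Outer hash (recomputed tag): even-index sum = 719 mod 256 = 207; odd-index sum = 289 mod 256 = 33 → cf 21.
Recomputed tag = cf21; claimed = cf47 → mismatch.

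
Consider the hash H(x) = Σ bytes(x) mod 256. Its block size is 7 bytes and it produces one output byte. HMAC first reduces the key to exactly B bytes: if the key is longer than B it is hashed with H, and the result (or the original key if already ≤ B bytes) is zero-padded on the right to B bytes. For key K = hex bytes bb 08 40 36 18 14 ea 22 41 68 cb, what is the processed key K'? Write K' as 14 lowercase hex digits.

e5000000000000

|K| = 11 > B = 7, so first hash the key.
H(K): sum = 187+8+64+54+24+20+234+34+65+104+203 = 997; mod 256 = 229 → e5.
Zero-pad H(K) = e5 to 7 bytes: K' = e5 00 00 00 00 00 00.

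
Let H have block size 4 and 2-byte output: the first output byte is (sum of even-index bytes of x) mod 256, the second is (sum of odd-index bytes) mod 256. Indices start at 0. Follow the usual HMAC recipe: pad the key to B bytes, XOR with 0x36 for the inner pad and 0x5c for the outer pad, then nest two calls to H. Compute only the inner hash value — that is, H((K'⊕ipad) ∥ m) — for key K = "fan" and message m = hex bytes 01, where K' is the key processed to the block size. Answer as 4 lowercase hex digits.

a98d

Key "fan" = 66 61 6e is 3 bytes ≤ B = 4; zero-pad to 4 bytes: K' = 66 61 6e 00.
K' ⊕ ipad = 50 57 58 36.
Inner input = 50 57 58 36 ∥ 01.
Inner hash: even-index sum = 169 mod 256 = 169; odd-index sum = 141 mod 256 = 141 → a9 8d.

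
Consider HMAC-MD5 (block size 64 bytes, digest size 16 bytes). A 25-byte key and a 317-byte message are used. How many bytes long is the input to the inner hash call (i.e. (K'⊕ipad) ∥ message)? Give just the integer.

Key is 25 ≤ 64 bytes, zero-padded: |K'| = 64.
Inner input = (K'⊕ipad) ∥ m → 64 + 317 = 381 bytes.

381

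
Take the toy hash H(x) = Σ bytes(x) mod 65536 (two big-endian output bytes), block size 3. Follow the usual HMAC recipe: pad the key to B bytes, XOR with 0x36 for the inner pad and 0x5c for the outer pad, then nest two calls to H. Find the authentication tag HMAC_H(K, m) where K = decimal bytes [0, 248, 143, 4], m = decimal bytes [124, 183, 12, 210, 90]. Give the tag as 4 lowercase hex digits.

0228

Key decimal bytes [0, 248, 143, 4] = 00 f8 8f 04 is 4 bytes > B = 3, so hash it first: H(key) = 01 8b, then zero-pad to 3 bytes: K' = 01 8b 00.
K' ⊕ ipad = 37 bd 36.  K' ⊕ opad = 5d d7 5c.
Inner input = (K'⊕ipad) ∥ m = 37 bd 36 ∥ 7c b7 0c d2 5a.
Inner hash: sum = 55+189+54+124+183+12+210+90 = 917 → 03 95.
Outer input = (K'⊕opad) ∥ inner = 5d d7 5c ∥ 03 95.
Outer hash (tag): sum = 93+215+92+3+149 = 552 → 02 28.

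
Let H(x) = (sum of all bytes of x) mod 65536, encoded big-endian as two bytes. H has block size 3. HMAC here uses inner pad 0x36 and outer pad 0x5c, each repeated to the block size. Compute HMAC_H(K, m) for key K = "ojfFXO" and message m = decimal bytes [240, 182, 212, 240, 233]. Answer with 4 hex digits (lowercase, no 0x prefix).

0205

Key "ojfFXO" = 6f 6a 66 46 58 4f is 6 bytes > B = 3, so hash it first: H(key) = 02 2c, then zero-pad to 3 bytes: K' = 02 2c 00.
K' ⊕ ipad = 34 1a 36.  K' ⊕ opad = 5e 70 5c.
Inner input = (K'⊕ipad) ∥ m = 34 1a 36 ∥ f0 b6 d4 f0 e9.
Inner hash: sum = 52+26+54+240+182+212+240+233 = 1239 → 04 d7.
Outer input = (K'⊕opad) ∥ inner = 5e 70 5c ∥ 04 d7.
Outer hash (tag): sum = 94+112+92+4+215 = 517 → 02 05.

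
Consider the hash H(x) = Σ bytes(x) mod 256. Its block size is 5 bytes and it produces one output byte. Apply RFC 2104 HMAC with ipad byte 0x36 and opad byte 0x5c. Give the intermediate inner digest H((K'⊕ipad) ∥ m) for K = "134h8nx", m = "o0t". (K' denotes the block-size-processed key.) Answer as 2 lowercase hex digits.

13

Key "134h8nx" = 31 33 34 68 38 6e 78 is 7 bytes > B = 5, so hash it first: H(key) = 1e, then zero-pad to 5 bytes: K' = 1e 00 00 00 00.
K' ⊕ ipad = 28 36 36 36 36.
Inner input = 28 36 36 36 36 ∥ 6f 30 74.
Inner hash: sum = 40+54+54+54+54+111+48+116 = 531; mod 256 = 19 → 13.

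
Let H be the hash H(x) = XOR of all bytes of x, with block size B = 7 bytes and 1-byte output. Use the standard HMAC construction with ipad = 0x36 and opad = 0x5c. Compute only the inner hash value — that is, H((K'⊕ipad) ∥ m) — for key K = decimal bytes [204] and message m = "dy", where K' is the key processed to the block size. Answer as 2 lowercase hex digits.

Key decimal bytes [204] = cc is 1 byte ≤ B = 7; zero-pad to 7 bytes: K' = cc 00 00 00 00 00 00.
K' ⊕ ipad = fa 36 36 36 36 36 36.
Inner input = fa 36 36 36 36 36 36 ∥ 64 79.
Inner hash: XOR fa⊕36⊕36⊕36⊕36⊕36⊕36⊕64⊕79 = e7.

e7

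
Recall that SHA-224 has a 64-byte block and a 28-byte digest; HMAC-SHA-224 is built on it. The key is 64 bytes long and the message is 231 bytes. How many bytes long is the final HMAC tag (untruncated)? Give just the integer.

28

The tag is one SHA-224 digest: 28 bytes.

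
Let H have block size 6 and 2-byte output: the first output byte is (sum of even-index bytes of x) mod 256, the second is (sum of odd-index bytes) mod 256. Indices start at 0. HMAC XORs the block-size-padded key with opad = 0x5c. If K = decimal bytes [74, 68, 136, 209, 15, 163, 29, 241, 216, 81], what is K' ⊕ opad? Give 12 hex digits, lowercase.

8aa65c5c5c5c

Key decimal bytes [74, 68, 136, 209, 15, 163, 29, 241, 216, 81] = 4a 44 88 d1 0f a3 1d f1 d8 51 is 10 bytes > B = 6, so hash it first: H(key) = d6 fa, then zero-pad to 6 bytes: K' = d6 fa 00 00 00 00.
XOR each byte with 0x5c: d6⊕5c=8a, fa⊕5c=a6, 00⊕5c=5c, 00⊕5c=5c, 00⊕5c=5c, 00⊕5c=5c.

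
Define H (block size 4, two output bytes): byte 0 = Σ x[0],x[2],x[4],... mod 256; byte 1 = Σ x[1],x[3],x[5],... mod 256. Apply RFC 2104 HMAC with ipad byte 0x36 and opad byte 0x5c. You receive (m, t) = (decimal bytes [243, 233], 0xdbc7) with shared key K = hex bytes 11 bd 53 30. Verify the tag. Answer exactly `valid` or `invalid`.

valid

Key hex bytes 11 bd 53 30 is exactly B = 4 bytes: K' = 11 bd 53 30.
K' ⊕ ipad = 27 8b 65 06; K' ⊕ opad = 4d e1 0f 6c.
Inner hash: even-index sum = 383 mod 256 = 127; odd-index sum = 378 mod 256 = 122 → 7f 7a.
Outer hash (recomputed tag): even-index sum = 219 mod 256 = 219; odd-index sum = 455 mod 256 = 199 → db c7.
Recomputed tag = dbc7; claimed = dbc7 → match.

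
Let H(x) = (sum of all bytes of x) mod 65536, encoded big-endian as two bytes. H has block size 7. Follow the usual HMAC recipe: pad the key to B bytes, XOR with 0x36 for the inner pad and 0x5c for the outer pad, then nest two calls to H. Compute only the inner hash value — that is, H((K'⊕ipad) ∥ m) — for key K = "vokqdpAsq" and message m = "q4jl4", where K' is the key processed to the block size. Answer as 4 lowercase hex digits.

037e

Key "vokqdpAsq" = 76 6f 6b 71 64 70 41 73 71 is 9 bytes > B = 7, so hash it first: H(key) = 03 ba, then zero-pad to 7 bytes: K' = 03 ba 00 00 00 00 00.
K' ⊕ ipad = 35 8c 36 36 36 36 36.
Inner input = 35 8c 36 36 36 36 36 ∥ 71 34 6a 6c 34.
Inner hash: sum = 53+140+54+54+54+54+54+113+52+106+108+52 = 894 → 03 7e.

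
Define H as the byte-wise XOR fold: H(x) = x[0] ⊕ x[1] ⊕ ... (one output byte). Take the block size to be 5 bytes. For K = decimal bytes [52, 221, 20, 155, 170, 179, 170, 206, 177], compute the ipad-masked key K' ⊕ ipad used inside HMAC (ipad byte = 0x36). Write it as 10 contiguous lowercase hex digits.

9c36363636

Key decimal bytes [52, 221, 20, 155, 170, 179, 170, 206, 177] = 34 dd 14 9b aa b3 aa ce b1 is 9 bytes > B = 5, so hash it first: H(key) = aa, then zero-pad to 5 bytes: K' = aa 00 00 00 00.
XOR each byte with 0x36: aa⊕36=9c, 00⊕36=36, 00⊕36=36, 00⊕36=36, 00⊕36=36.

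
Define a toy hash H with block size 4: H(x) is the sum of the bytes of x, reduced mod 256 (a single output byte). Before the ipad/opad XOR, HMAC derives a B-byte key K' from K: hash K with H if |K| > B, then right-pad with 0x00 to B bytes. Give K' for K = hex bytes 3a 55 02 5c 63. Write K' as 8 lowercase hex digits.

|K| = 5 > B = 4, so first hash the key.
H(K): sum = 58+85+2+92+99 = 336; mod 256 = 80 → 50.
Zero-pad H(K) = 50 to 4 bytes: K' = 50 00 00 00.

50000000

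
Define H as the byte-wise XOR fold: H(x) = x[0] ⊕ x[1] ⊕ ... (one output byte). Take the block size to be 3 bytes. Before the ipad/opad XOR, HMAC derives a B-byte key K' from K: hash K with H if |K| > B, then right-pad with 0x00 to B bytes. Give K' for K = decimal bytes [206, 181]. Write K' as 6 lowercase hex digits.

Key decimal bytes [206, 181] = ce b5 is 2 bytes ≤ B = 3; zero-pad to 3 bytes: K' = ce b5 00.

ceb500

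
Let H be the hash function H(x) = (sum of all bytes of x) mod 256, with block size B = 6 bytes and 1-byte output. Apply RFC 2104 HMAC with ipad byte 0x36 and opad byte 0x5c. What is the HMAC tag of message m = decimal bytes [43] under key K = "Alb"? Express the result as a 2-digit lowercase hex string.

Key "Alb" = 41 6c 62 is 3 bytes ≤ B = 6; zero-pad to 6 bytes: K' = 41 6c 62 00 00 00.
K' ⊕ ipad = 77 5a 54 36 36 36.  K' ⊕ opad = 1d 30 3e 5c 5c 5c.
Inner input = (K'⊕ipad) ∥ m = 77 5a 54 36 36 36 ∥ 2b.
Inner hash: sum = 119+90+84+54+54+54+43 = 498; mod 256 = 242 → f2.
Outer input = (K'⊕opad) ∥ inner = 1d 30 3e 5c 5c 5c ∥ f2.
Outer hash (tag): sum = 29+48+62+92+92+92+242 = 657; mod 256 = 145 → 91.

91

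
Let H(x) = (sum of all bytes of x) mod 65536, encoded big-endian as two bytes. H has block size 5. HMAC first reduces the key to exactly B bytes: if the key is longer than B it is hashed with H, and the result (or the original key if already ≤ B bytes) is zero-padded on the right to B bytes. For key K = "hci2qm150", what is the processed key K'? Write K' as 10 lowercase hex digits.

02da000000

|K| = 9 > B = 5, so first hash the key.
H(K): sum = 104+99+105+50+113+109+49+53+48 = 730 → 02 da.
Zero-pad H(K) = 02 da to 5 bytes: K' = 02 da 00 00 00.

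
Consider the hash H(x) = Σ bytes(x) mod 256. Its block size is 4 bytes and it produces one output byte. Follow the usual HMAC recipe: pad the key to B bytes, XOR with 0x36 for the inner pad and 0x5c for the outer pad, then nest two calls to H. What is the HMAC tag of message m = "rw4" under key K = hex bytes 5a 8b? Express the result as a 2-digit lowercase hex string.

47

Key hex bytes 5a 8b is 2 bytes ≤ B = 4; zero-pad to 4 bytes: K' = 5a 8b 00 00.
K' ⊕ ipad = 6c bd 36 36.  K' ⊕ opad = 06 d7 5c 5c.
Inner input = (K'⊕ipad) ∥ m = 6c bd 36 36 ∥ 72 77 34.
Inner hash: sum = 108+189+54+54+114+119+52 = 690; mod 256 = 178 → b2.
Outer input = (K'⊕opad) ∥ inner = 06 d7 5c 5c ∥ b2.
Outer hash (tag): sum = 6+215+92+92+178 = 583; mod 256 = 71 → 47.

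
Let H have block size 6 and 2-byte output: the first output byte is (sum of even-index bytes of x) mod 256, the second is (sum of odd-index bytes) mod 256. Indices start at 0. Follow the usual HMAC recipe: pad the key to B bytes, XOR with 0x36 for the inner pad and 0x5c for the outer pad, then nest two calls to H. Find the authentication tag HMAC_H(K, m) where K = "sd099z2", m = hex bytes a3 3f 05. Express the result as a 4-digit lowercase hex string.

56cf

Key "sd099z2" = 73 64 30 39 39 7a 32 is 7 bytes > B = 6, so hash it first: H(key) = 0e 17, then zero-pad to 6 bytes: K' = 0e 17 00 00 00 00.
K' ⊕ ipad = 38 21 36 36 36 36.  K' ⊕ opad = 52 4b 5c 5c 5c 5c.
Inner input = (K'⊕ipad) ∥ m = 38 21 36 36 36 36 ∥ a3 3f 05.
Inner hash: even-index sum = 332 mod 256 = 76; odd-index sum = 204 mod 256 = 204 → 4c cc.
Outer input = (K'⊕opad) ∥ inner = 52 4b 5c 5c 5c 5c ∥ 4c cc.
Outer hash (tag): even-index sum = 342 mod 256 = 86; odd-index sum = 463 mod 256 = 207 → 56 cf.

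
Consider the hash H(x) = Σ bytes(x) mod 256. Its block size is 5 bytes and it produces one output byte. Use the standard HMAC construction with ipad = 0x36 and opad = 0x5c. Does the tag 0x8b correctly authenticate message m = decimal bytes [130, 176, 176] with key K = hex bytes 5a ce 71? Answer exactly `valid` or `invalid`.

Key hex bytes 5a ce 71 is 3 bytes ≤ B = 5; zero-pad to 5 bytes: K' = 5a ce 71 00 00.
K' ⊕ ipad = 6c f8 47 36 36; K' ⊕ opad = 06 92 2d 5c 5c.
Inner hash: sum = 108+248+71+54+54+130+176+176 = 1017; mod 256 = 249 → f9.
Outer hash (recomputed tag): sum = 6+146+45+92+92+249 = 630; mod 256 = 118 → 76.
Recomputed tag = 76; claimed = 8b → mismatch.

invalid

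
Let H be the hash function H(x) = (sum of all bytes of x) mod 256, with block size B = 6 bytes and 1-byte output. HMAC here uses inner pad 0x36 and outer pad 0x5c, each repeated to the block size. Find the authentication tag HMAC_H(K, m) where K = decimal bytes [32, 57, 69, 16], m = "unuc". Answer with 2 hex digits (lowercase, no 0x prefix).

e3

Key decimal bytes [32, 57, 69, 16] = 20 39 45 10 is 4 bytes ≤ B = 6; zero-pad to 6 bytes: K' = 20 39 45 10 00 00.
K' ⊕ ipad = 16 0f 73 26 36 36.  K' ⊕ opad = 7c 65 19 4c 5c 5c.
Inner input = (K'⊕ipad) ∥ m = 16 0f 73 26 36 36 ∥ 75 6e 75 63.
Inner hash: sum = 22+15+115+38+54+54+117+110+117+99 = 741; mod 256 = 229 → e5.
Outer input = (K'⊕opad) ∥ inner = 7c 65 19 4c 5c 5c ∥ e5.
Outer hash (tag): sum = 124+101+25+76+92+92+229 = 739; mod 256 = 227 → e3.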